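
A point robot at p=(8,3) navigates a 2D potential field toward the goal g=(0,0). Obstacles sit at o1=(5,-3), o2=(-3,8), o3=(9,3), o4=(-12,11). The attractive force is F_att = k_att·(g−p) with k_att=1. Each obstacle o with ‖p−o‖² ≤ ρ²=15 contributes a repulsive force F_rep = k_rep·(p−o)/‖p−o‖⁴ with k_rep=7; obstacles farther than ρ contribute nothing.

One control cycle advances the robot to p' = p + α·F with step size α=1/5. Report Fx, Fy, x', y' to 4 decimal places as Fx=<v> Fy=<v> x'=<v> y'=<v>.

Fx=-15.0000 Fy=-3.0000 x'=5.0000 y'=2.4000

F_att = 1·(g−p) = 1·(-8,-3) = (-8.0000,-3.0000)
o1: d²=45 > ρ²=15 → inactive
o2: d²=146 > ρ²=15 → inactive
o3: d²=1 ≤ ρ²=15; F_rep = 7·(-1,0)/1² = (-7.0000,0.0000)
o4: d²=464 > ρ²=15 → inactive
F = F_att + ΣF_rep = (-15.0000,-3.0000)
p' = p + 1/5·F = (5.0000,2.4000)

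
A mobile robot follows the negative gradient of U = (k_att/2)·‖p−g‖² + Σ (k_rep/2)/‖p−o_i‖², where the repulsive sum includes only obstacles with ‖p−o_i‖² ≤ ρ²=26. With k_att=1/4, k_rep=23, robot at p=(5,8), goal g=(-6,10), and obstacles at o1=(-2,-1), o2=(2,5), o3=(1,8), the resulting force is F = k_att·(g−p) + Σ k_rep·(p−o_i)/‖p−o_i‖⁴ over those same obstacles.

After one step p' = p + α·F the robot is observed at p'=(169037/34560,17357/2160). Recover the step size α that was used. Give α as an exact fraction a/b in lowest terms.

F_att = 1/4·(g−p) = 1/4·(-11,2) = (-2.7500,0.5000)
o1: d²=130 > ρ²=26 → inactive
o2: d²=18 ≤ ρ²=26; F_rep = 23·(3,3)/18² = (0.2130,0.2130)
o3: d²=16 ≤ ρ²=26; F_rep = 23·(4,0)/16² = (0.3594,0.0000)
F = F_att + ΣF_rep = (-2.1777,0.7130)
Δp = p'−p = (-0.1089,0.0356); α = Δx/Fx = (-3763/34560) / (-3763/1728) = 1/20
check: Δy/Fy = (77/2160) / (77/108) = 1/20 ✓

α = 1/20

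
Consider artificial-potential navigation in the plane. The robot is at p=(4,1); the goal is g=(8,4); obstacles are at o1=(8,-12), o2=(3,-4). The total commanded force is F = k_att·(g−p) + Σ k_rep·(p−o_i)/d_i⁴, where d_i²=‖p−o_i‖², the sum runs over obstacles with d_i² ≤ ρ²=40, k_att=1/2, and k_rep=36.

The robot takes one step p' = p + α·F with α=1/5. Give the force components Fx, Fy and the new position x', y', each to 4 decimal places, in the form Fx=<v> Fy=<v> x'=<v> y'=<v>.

Fx=2.0533 Fy=1.7663 x'=4.4107 y'=1.3533

F_att = 1/2·(g−p) = 1/2·(4,3) = (2.0000,1.5000)
o1: d²=185 > ρ²=40 → inactive
o2: d²=26 ≤ ρ²=40; F_rep = 36·(1,5)/26² = (0.0533,0.2663)
F = F_att + ΣF_rep = (2.0533,1.7663)
p' = p + 1/5·F = (4.4107,1.3533)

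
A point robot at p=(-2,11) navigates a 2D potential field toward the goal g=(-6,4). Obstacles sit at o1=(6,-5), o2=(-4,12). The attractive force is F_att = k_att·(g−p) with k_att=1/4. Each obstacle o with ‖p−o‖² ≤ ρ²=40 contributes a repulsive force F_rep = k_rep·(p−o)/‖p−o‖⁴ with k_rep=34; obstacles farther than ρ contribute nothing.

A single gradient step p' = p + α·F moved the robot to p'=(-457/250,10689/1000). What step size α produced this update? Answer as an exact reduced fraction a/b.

α = 1/10

F_att = 1/4·(g−p) = 1/4·(-4,-7) = (-1.0000,-1.7500)
o1: d²=320 > ρ²=40 → inactive
o2: d²=5 ≤ ρ²=40; F_rep = 34·(2,-1)/5² = (2.7200,-1.3600)
F = F_att + ΣF_rep = (1.7200,-3.1100)
Δp = p'−p = (0.1720,-0.3110); α = Δx/Fx = (43/250) / (43/25) = 1/10
check: Δy/Fy = (-311/1000) / (-311/100) = 1/10 ✓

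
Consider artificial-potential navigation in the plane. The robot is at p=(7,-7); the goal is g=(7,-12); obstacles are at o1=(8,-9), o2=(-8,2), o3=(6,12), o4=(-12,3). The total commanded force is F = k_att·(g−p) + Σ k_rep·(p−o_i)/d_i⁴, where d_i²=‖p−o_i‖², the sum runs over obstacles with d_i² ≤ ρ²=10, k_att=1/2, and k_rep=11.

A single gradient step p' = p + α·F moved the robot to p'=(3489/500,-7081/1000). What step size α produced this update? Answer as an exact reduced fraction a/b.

α = 1/20

F_att = 1/2·(g−p) = 1/2·(0,-5) = (0.0000,-2.5000)
o1: d²=5 ≤ ρ²=10; F_rep = 11·(-1,2)/5² = (-0.4400,0.8800)
o2: d²=306 > ρ²=10 → inactive
o3: d²=362 > ρ²=10 → inactive
o4: d²=461 > ρ²=10 → inactive
F = F_att + ΣF_rep = (-0.4400,-1.6200)
Δp = p'−p = (-0.0220,-0.0810); α = Δx/Fx = (-11/500) / (-11/25) = 1/20
check: Δy/Fy = (-81/1000) / (-81/50) = 1/20 ✓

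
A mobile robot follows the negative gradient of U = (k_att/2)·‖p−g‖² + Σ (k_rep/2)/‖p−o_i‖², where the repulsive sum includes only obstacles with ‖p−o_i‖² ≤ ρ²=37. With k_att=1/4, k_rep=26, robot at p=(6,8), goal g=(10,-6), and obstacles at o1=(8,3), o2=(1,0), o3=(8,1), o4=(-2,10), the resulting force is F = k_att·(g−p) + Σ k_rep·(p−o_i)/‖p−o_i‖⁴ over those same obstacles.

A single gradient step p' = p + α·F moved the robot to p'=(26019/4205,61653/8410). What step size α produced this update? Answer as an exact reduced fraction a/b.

α = 1/5

F_att = 1/4·(g−p) = 1/4·(4,-14) = (1.0000,-3.5000)
o1: d²=29 ≤ ρ²=37; F_rep = 26·(-2,5)/29² = (-0.0618,0.1546)
o2: d²=89 > ρ²=37 → inactive
o3: d²=53 > ρ²=37 → inactive
o4: d²=68 > ρ²=37 → inactive
F = F_att + ΣF_rep = (0.9382,-3.3454)
Δp = p'−p = (0.1876,-0.6691); α = Δx/Fx = (789/4205) / (789/841) = 1/5
check: Δy/Fy = (-5627/8410) / (-5627/1682) = 1/5 ✓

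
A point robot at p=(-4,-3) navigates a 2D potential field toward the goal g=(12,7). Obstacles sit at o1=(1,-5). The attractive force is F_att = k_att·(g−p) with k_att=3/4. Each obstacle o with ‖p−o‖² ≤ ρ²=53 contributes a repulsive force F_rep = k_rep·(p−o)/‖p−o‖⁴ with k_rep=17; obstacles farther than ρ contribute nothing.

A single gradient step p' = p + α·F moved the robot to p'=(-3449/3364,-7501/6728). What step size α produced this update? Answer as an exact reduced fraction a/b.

α = 1/4

F_att = 3/4·(g−p) = 3/4·(16,10) = (12.0000,7.5000)
o1: d²=29 ≤ ρ²=53; F_rep = 17·(-5,2)/29² = (-0.1011,0.0404)
F = F_att + ΣF_rep = (11.8989,7.5404)
Δp = p'−p = (2.9747,1.8851); α = Δx/Fx = (10007/3364) / (10007/841) = 1/4
check: Δy/Fy = (12683/6728) / (12683/1682) = 1/4 ✓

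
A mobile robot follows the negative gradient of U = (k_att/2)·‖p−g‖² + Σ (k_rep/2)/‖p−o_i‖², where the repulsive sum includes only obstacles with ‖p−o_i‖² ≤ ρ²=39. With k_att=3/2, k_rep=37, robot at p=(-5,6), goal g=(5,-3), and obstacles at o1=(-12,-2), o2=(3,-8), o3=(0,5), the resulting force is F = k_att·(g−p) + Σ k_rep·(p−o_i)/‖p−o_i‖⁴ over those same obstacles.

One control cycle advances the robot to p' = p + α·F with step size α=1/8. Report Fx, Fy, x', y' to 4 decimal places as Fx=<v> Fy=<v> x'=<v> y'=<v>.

Fx=14.7263 Fy=-13.4453 x'=-3.1592 y'=4.3193

F_att = 3/2·(g−p) = 3/2·(10,-9) = (15.0000,-13.5000)
o1: d²=113 > ρ²=39 → inactive
o2: d²=260 > ρ²=39 → inactive
o3: d²=26 ≤ ρ²=39; F_rep = 37·(-5,1)/26² = (-0.2737,0.0547)
F = F_att + ΣF_rep = (14.7263,-13.4453)
p' = p + 1/8·F = (-3.1592,4.3193)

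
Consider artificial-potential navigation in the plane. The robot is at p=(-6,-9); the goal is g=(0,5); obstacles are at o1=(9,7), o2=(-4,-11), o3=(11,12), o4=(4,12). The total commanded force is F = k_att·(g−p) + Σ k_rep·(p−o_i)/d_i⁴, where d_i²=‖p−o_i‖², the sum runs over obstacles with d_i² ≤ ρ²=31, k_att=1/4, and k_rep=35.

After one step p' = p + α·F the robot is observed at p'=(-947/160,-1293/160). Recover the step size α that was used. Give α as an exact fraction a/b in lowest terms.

α = 1/5

F_att = 1/4·(g−p) = 1/4·(6,14) = (1.5000,3.5000)
o1: d²=481 > ρ²=31 → inactive
o2: d²=8 ≤ ρ²=31; F_rep = 35·(-2,2)/8² = (-1.0938,1.0938)
o3: d²=730 > ρ²=31 → inactive
o4: d²=541 > ρ²=31 → inactive
F = F_att + ΣF_rep = (0.4062,4.5938)
Δp = p'−p = (0.0813,0.9187); α = Δx/Fx = (13/160) / (13/32) = 1/5
check: Δy/Fy = (147/160) / (147/32) = 1/5 ✓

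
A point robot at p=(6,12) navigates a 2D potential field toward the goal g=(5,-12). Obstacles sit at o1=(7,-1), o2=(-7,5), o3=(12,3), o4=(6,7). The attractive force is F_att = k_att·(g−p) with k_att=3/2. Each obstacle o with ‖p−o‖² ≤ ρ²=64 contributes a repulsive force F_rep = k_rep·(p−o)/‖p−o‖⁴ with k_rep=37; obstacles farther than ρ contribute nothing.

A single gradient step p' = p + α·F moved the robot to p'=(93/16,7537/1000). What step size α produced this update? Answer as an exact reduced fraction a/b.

α = 1/8

F_att = 3/2·(g−p) = 3/2·(-1,-24) = (-1.5000,-36.0000)
o1: d²=170 > ρ²=64 → inactive
o2: d²=218 > ρ²=64 → inactive
o3: d²=117 > ρ²=64 → inactive
o4: d²=25 ≤ ρ²=64; F_rep = 37·(0,5)/25² = (0.0000,0.2960)
F = F_att + ΣF_rep = (-1.5000,-35.7040)
Δp = p'−p = (-0.1875,-4.4630); α = Δx/Fx = (-3/16) / (-3/2) = 1/8
check: Δy/Fy = (-4463/1000) / (-4463/125) = 1/8 ✓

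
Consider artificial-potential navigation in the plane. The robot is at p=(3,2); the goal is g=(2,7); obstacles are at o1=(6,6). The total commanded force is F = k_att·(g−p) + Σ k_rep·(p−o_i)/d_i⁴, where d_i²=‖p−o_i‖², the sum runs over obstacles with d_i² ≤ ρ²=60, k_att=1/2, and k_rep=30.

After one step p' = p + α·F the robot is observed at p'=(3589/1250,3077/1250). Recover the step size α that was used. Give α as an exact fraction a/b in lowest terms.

F_att = 1/2·(g−p) = 1/2·(-1,5) = (-0.5000,2.5000)
o1: d²=25 ≤ ρ²=60; F_rep = 30·(-3,-4)/25² = (-0.1440,-0.1920)
F = F_att + ΣF_rep = (-0.6440,2.3080)
Δp = p'−p = (-0.1288,0.4616); α = Δx/Fx = (-161/1250) / (-161/250) = 1/5
check: Δy/Fy = (577/1250) / (577/250) = 1/5 ✓

α = 1/5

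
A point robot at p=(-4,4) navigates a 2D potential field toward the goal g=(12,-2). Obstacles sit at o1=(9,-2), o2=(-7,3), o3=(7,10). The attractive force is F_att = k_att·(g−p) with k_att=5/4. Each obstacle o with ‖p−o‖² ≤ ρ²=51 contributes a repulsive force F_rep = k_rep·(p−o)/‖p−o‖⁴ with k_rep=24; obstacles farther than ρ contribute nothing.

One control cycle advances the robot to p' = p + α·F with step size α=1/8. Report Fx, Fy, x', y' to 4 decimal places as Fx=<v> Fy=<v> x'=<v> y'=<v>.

Fx=20.7200 Fy=-7.2600 x'=-1.4100 y'=3.0925

F_att = 5/4·(g−p) = 5/4·(16,-6) = (20.0000,-7.5000)
o1: d²=205 > ρ²=51 → inactive
o2: d²=10 ≤ ρ²=51; F_rep = 24·(3,1)/10² = (0.7200,0.2400)
o3: d²=157 > ρ²=51 → inactive
F = F_att + ΣF_rep = (20.7200,-7.2600)
p' = p + 1/8·F = (-1.4100,3.0925)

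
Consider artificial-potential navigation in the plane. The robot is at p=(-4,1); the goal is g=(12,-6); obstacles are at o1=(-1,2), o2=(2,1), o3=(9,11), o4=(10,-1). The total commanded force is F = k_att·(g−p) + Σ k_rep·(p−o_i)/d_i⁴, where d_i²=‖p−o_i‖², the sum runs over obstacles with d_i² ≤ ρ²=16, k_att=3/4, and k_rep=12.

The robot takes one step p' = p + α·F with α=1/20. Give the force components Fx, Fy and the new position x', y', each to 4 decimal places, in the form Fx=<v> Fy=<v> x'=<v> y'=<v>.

Fx=11.6400 Fy=-5.3700 x'=-3.4180 y'=0.7315

F_att = 3/4·(g−p) = 3/4·(16,-7) = (12.0000,-5.2500)
o1: d²=10 ≤ ρ²=16; F_rep = 12·(-3,-1)/10² = (-0.3600,-0.1200)
o2: d²=36 > ρ²=16 → inactive
o3: d²=269 > ρ²=16 → inactive
o4: d²=200 > ρ²=16 → inactive
F = F_att + ΣF_rep = (11.6400,-5.3700)
p' = p + 1/20·F = (-3.4180,0.7315)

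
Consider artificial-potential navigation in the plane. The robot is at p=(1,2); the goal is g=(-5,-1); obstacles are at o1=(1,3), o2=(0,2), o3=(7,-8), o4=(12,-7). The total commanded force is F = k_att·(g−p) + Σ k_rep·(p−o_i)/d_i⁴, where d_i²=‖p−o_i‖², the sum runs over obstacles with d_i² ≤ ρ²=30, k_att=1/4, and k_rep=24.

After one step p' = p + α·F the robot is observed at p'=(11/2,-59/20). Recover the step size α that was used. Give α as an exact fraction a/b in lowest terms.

F_att = 1/4·(g−p) = 1/4·(-6,-3) = (-1.5000,-0.7500)
o1: d²=1 ≤ ρ²=30; F_rep = 24·(0,-1)/1² = (0.0000,-24.0000)
o2: d²=1 ≤ ρ²=30; F_rep = 24·(1,0)/1² = (24.0000,0.0000)
o3: d²=136 > ρ²=30 → inactive
o4: d²=202 > ρ²=30 → inactive
F = F_att + ΣF_rep = (22.5000,-24.7500)
Δp = p'−p = (4.5000,-4.9500); α = Δx/Fx = (9/2) / (45/2) = 1/5
check: Δy/Fy = (-99/20) / (-99/4) = 1/5 ✓

α = 1/5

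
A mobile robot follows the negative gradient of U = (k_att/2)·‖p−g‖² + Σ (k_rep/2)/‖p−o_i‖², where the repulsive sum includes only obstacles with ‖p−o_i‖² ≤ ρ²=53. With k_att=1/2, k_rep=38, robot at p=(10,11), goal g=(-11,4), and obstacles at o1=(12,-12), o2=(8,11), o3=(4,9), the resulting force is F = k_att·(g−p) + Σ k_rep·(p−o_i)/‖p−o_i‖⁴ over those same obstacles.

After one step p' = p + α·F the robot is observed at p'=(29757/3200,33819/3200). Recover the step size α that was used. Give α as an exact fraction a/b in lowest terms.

α = 1/8

F_att = 1/2·(g−p) = 1/2·(-21,-7) = (-10.5000,-3.5000)
o1: d²=533 > ρ²=53 → inactive
o2: d²=4 ≤ ρ²=53; F_rep = 38·(2,0)/4² = (4.7500,0.0000)
o3: d²=40 ≤ ρ²=53; F_rep = 38·(6,2)/40² = (0.1425,0.0475)
F = F_att + ΣF_rep = (-5.6075,-3.4525)
Δp = p'−p = (-0.7009,-0.4316); α = Δx/Fx = (-2243/3200) / (-2243/400) = 1/8
check: Δy/Fy = (-1381/3200) / (-1381/400) = 1/8 ✓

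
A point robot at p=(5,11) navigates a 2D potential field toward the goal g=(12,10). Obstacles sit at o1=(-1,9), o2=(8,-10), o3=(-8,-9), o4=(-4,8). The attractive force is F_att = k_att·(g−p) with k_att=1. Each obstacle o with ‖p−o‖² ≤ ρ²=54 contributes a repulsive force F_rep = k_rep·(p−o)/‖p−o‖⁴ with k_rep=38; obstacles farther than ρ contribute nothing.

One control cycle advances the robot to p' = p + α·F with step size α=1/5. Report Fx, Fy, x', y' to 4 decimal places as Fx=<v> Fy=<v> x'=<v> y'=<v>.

Fx=7.1425 Fy=-0.9525 x'=6.4285 y'=10.8095

F_att = 1·(g−p) = 1·(7,-1) = (7.0000,-1.0000)
o1: d²=40 ≤ ρ²=54; F_rep = 38·(6,2)/40² = (0.1425,0.0475)
o2: d²=450 > ρ²=54 → inactive
o3: d²=569 > ρ²=54 → inactive
o4: d²=90 > ρ²=54 → inactive
F = F_att + ΣF_rep = (7.1425,-0.9525)
p' = p + 1/5·F = (6.4285,10.8095)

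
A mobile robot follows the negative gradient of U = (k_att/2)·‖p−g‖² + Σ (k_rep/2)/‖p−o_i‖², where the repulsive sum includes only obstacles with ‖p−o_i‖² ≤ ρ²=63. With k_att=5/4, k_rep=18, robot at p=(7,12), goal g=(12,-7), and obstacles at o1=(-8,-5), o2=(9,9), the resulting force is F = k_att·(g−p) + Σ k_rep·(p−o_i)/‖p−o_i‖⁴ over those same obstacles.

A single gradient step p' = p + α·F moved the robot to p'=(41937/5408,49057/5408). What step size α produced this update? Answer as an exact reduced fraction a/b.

F_att = 5/4·(g−p) = 5/4·(5,-19) = (6.2500,-23.7500)
o1: d²=514 > ρ²=63 → inactive
o2: d²=13 ≤ ρ²=63; F_rep = 18·(-2,3)/13² = (-0.2130,0.3195)
F = F_att + ΣF_rep = (6.0370,-23.4305)
Δp = p'−p = (0.7546,-2.9288); α = Δx/Fx = (4081/5408) / (4081/676) = 1/8
check: Δy/Fy = (-15839/5408) / (-15839/676) = 1/8 ✓

α = 1/8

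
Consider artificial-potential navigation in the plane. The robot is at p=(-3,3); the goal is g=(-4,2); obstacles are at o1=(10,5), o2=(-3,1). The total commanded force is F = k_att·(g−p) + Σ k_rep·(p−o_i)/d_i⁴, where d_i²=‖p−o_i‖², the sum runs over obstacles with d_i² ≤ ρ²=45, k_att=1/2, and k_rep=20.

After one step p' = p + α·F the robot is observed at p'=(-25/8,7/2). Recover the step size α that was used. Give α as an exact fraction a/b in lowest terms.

α = 1/4

F_att = 1/2·(g−p) = 1/2·(-1,-1) = (-0.5000,-0.5000)
o1: d²=173 > ρ²=45 → inactive
o2: d²=4 ≤ ρ²=45; F_rep = 20·(0,2)/4² = (0.0000,2.5000)
F = F_att + ΣF_rep = (-0.5000,2.0000)
Δp = p'−p = (-0.1250,0.5000); α = Δx/Fx = (-1/8) / (-1/2) = 1/4
check: Δy/Fy = (1/2) / (2) = 1/4 ✓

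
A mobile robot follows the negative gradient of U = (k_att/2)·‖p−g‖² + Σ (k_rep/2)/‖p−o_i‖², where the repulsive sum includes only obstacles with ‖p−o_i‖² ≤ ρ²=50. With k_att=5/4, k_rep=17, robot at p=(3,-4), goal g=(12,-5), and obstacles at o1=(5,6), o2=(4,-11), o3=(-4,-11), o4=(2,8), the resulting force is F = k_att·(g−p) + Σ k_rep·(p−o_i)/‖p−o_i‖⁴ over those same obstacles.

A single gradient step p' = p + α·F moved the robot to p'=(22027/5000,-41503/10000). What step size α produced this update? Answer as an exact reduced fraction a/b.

F_att = 5/4·(g−p) = 5/4·(9,-1) = (11.2500,-1.2500)
o1: d²=104 > ρ²=50 → inactive
o2: d²=50 ≤ ρ²=50; F_rep = 17·(-1,7)/50² = (-0.0068,0.0476)
o3: d²=98 > ρ²=50 → inactive
o4: d²=145 > ρ²=50 → inactive
F = F_att + ΣF_rep = (11.2432,-1.2024)
Δp = p'−p = (1.4054,-0.1503); α = Δx/Fx = (7027/5000) / (7027/625) = 1/8
check: Δy/Fy = (-1503/10000) / (-1503/1250) = 1/8 ✓

α = 1/8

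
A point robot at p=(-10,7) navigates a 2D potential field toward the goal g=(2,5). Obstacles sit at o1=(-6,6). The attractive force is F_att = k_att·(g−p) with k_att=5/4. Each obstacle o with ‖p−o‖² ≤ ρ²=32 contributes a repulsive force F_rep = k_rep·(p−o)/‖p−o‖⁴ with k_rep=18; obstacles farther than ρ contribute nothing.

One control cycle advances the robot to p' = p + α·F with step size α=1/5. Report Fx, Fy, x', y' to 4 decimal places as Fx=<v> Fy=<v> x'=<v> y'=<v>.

Fx=14.7509 Fy=-2.4377 x'=-7.0498 y'=6.5125

F_att = 5/4·(g−p) = 5/4·(12,-2) = (15.0000,-2.5000)
o1: d²=17 ≤ ρ²=32; F_rep = 18·(-4,1)/17² = (-0.2491,0.0623)
F = F_att + ΣF_rep = (14.7509,-2.4377)
p' = p + 1/5·F = (-7.0498,6.5125)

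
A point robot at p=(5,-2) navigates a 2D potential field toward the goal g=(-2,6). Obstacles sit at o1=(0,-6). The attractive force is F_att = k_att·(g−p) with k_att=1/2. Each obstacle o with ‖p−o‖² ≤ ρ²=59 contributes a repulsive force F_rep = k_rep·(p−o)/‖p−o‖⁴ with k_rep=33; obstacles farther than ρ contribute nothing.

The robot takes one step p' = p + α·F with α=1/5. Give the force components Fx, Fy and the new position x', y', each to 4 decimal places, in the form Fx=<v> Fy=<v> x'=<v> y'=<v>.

Fx=-3.4018 Fy=4.0785 x'=4.3196 y'=-1.1843

F_att = 1/2·(g−p) = 1/2·(-7,8) = (-3.5000,4.0000)
o1: d²=41 ≤ ρ²=59; F_rep = 33·(5,4)/41² = (0.0982,0.0785)
F = F_att + ΣF_rep = (-3.4018,4.0785)
p' = p + 1/5·F = (4.3196,-1.1843)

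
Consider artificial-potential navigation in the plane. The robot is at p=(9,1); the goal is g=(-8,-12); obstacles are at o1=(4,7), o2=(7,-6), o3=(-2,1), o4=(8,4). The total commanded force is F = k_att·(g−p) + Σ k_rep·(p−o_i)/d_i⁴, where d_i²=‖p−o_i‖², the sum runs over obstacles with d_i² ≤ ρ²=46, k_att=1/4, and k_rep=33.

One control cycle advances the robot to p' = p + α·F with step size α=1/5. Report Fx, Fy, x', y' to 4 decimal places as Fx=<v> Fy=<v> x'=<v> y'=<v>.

F_att = 1/4·(g−p) = 1/4·(-17,-13) = (-4.2500,-3.2500)
o1: d²=61 > ρ²=46 → inactive
o2: d²=53 > ρ²=46 → inactive
o3: d²=121 > ρ²=46 → inactive
o4: d²=10 ≤ ρ²=46; F_rep = 33·(1,-3)/10² = (0.3300,-0.9900)
F = F_att + ΣF_rep = (-3.9200,-4.2400)
p' = p + 1/5·F = (8.2160,0.1520)

Fx=-3.9200 Fy=-4.2400 x'=8.2160 y'=0.1520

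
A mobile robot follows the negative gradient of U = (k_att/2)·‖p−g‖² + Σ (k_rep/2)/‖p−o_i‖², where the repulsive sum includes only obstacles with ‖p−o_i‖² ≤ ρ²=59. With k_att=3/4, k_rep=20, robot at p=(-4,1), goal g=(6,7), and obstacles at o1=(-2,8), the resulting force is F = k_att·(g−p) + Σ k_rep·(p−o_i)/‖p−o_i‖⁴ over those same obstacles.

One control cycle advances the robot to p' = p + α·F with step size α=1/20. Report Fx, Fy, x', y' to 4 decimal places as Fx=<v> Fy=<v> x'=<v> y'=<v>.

F_att = 3/4·(g−p) = 3/4·(10,6) = (7.5000,4.5000)
o1: d²=53 ≤ ρ²=59; F_rep = 20·(-2,-7)/53² = (-0.0142,-0.0498)
F = F_att + ΣF_rep = (7.4858,4.4502)
p' = p + 1/20·F = (-3.6257,1.2225)

Fx=7.4858 Fy=4.4502 x'=-3.6257 y'=1.2225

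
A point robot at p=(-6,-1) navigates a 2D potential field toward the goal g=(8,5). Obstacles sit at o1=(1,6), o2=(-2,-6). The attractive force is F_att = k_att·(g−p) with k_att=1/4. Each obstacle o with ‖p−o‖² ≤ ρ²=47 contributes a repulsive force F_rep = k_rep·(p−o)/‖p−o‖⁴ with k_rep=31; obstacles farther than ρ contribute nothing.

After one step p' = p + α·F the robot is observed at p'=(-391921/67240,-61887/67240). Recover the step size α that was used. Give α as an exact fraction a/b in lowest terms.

α = 1/20

F_att = 1/4·(g−p) = 1/4·(14,6) = (3.5000,1.5000)
o1: d²=98 > ρ²=47 → inactive
o2: d²=41 ≤ ρ²=47; F_rep = 31·(-4,5)/41² = (-0.0738,0.0922)
F = F_att + ΣF_rep = (3.4262,1.5922)
Δp = p'−p = (0.1713,0.0796); α = Δx/Fx = (11519/67240) / (11519/3362) = 1/20
check: Δy/Fy = (5353/67240) / (5353/3362) = 1/20 ✓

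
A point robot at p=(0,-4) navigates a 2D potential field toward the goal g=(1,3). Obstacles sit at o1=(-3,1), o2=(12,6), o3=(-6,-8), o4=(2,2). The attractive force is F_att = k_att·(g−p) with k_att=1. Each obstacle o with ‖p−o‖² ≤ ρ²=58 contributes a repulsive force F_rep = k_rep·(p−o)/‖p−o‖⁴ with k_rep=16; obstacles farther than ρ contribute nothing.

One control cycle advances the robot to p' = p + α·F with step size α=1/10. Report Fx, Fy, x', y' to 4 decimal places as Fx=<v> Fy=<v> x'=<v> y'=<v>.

Fx=1.0570 Fy=6.8945 x'=0.1057 y'=-3.3106

F_att = 1·(g−p) = 1·(1,7) = (1.0000,7.0000)
o1: d²=34 ≤ ρ²=58; F_rep = 16·(3,-5)/34² = (0.0415,-0.0692)
o2: d²=244 > ρ²=58 → inactive
o3: d²=52 ≤ ρ²=58; F_rep = 16·(6,4)/52² = (0.0355,0.0237)
o4: d²=40 ≤ ρ²=58; F_rep = 16·(-2,-6)/40² = (-0.0200,-0.0600)
F = F_att + ΣF_rep = (1.0570,6.8945)
p' = p + 1/10·F = (0.1057,-3.3106)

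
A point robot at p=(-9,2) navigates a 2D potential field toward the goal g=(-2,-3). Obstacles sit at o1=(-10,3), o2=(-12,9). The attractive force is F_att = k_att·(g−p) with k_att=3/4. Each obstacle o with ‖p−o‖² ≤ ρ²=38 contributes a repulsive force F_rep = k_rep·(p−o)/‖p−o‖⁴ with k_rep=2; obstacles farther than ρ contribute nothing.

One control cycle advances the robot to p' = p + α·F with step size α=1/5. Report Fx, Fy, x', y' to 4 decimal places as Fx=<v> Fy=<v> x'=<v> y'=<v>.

F_att = 3/4·(g−p) = 3/4·(7,-5) = (5.2500,-3.7500)
o1: d²=2 ≤ ρ²=38; F_rep = 2·(1,-1)/2² = (0.5000,-0.5000)
o2: d²=58 > ρ²=38 → inactive
F = F_att + ΣF_rep = (5.7500,-4.2500)
p' = p + 1/5·F = (-7.8500,1.1500)

Fx=5.7500 Fy=-4.2500 x'=-7.8500 y'=1.1500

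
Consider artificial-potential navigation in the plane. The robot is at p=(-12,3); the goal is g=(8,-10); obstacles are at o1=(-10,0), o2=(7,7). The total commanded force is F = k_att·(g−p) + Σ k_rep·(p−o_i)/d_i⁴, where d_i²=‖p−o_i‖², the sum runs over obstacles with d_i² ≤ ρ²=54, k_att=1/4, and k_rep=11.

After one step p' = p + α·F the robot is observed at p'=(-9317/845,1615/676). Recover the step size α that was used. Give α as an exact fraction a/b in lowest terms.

F_att = 1/4·(g−p) = 1/4·(20,-13) = (5.0000,-3.2500)
o1: d²=13 ≤ ρ²=54; F_rep = 11·(-2,3)/13² = (-0.1302,0.1953)
o2: d²=377 > ρ²=54 → inactive
F = F_att + ΣF_rep = (4.8698,-3.0547)
Δp = p'−p = (0.9740,-0.6109); α = Δx/Fx = (823/845) / (823/169) = 1/5
check: Δy/Fy = (-413/676) / (-2065/676) = 1/5 ✓

α = 1/5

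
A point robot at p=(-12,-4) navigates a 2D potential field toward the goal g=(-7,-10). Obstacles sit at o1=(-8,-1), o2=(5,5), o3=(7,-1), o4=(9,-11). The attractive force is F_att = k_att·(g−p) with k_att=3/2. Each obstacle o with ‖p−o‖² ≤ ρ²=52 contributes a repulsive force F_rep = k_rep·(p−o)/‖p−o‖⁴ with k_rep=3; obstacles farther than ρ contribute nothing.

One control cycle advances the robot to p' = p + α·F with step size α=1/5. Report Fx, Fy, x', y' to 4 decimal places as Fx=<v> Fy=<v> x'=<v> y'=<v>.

F_att = 3/2·(g−p) = 3/2·(5,-6) = (7.5000,-9.0000)
o1: d²=25 ≤ ρ²=52; F_rep = 3·(-4,-3)/25² = (-0.0192,-0.0144)
o2: d²=370 > ρ²=52 → inactive
o3: d²=370 > ρ²=52 → inactive
o4: d²=490 > ρ²=52 → inactive
F = F_att + ΣF_rep = (7.4808,-9.0144)
p' = p + 1/5·F = (-10.5038,-5.8029)

Fx=7.4808 Fy=-9.0144 x'=-10.5038 y'=-5.8029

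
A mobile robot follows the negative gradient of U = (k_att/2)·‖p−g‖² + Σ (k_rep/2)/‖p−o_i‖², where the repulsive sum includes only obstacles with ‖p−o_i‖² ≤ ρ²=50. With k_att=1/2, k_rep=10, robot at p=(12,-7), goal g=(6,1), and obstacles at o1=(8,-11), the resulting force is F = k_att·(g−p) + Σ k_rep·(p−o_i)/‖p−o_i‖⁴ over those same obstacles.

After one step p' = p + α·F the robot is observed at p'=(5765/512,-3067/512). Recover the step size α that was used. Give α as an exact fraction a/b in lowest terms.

α = 1/4

F_att = 1/2·(g−p) = 1/2·(-6,8) = (-3.0000,4.0000)
o1: d²=32 ≤ ρ²=50; F_rep = 10·(4,4)/32² = (0.0391,0.0391)
F = F_att + ΣF_rep = (-2.9609,4.0391)
Δp = p'−p = (-0.7402,1.0098); α = Δx/Fx = (-379/512) / (-379/128) = 1/4
check: Δy/Fy = (517/512) / (517/128) = 1/4 ✓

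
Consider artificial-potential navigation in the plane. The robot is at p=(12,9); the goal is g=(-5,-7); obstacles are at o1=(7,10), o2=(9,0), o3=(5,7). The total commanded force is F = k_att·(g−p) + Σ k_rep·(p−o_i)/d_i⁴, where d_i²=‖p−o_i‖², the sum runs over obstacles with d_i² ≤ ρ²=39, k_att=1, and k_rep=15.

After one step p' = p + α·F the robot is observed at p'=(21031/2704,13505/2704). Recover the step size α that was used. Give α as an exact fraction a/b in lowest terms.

α = 1/4

F_att = 1·(g−p) = 1·(-17,-16) = (-17.0000,-16.0000)
o1: d²=26 ≤ ρ²=39; F_rep = 15·(5,-1)/26² = (0.1109,-0.0222)
o2: d²=90 > ρ²=39 → inactive
o3: d²=53 > ρ²=39 → inactive
F = F_att + ΣF_rep = (-16.8891,-16.0222)
Δp = p'−p = (-4.2223,-4.0055); α = Δx/Fx = (-11417/2704) / (-11417/676) = 1/4
check: Δy/Fy = (-10831/2704) / (-10831/676) = 1/4 ✓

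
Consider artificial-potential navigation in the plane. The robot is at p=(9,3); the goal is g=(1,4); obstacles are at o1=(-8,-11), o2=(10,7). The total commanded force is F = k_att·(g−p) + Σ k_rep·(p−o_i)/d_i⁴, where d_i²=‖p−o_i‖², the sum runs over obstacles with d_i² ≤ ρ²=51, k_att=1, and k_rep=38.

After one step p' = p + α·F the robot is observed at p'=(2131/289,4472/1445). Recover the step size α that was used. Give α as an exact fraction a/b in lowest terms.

α = 1/5

F_att = 1·(g−p) = 1·(-8,1) = (-8.0000,1.0000)
o1: d²=485 > ρ²=51 → inactive
o2: d²=17 ≤ ρ²=51; F_rep = 38·(-1,-4)/17² = (-0.1315,-0.5260)
F = F_att + ΣF_rep = (-8.1315,0.4740)
Δp = p'−p = (-1.6263,0.0948); α = Δx/Fx = (-470/289) / (-2350/289) = 1/5
check: Δy/Fy = (137/1445) / (137/289) = 1/5 ✓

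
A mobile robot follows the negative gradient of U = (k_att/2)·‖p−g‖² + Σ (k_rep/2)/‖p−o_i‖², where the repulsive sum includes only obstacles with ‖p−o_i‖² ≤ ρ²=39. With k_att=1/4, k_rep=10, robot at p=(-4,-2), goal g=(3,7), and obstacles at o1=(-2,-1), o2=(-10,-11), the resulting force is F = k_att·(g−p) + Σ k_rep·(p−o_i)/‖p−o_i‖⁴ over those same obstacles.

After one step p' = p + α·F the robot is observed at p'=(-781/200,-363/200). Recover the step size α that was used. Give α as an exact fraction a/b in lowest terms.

F_att = 1/4·(g−p) = 1/4·(7,9) = (1.7500,2.2500)
o1: d²=5 ≤ ρ²=39; F_rep = 10·(-2,-1)/5² = (-0.8000,-0.4000)
o2: d²=117 > ρ²=39 → inactive
F = F_att + ΣF_rep = (0.9500,1.8500)
Δp = p'−p = (0.0950,0.1850); α = Δx/Fx = (19/200) / (19/20) = 1/10
check: Δy/Fy = (37/200) / (37/20) = 1/10 ✓

α = 1/10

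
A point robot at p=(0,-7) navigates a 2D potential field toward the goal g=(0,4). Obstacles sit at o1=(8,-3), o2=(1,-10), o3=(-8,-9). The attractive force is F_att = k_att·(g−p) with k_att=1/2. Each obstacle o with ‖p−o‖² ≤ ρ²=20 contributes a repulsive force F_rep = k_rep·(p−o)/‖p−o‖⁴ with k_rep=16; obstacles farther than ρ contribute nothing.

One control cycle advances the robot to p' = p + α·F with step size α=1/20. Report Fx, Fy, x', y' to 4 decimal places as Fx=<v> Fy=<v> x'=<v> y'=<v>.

F_att = 1/2·(g−p) = 1/2·(0,11) = (0.0000,5.5000)
o1: d²=80 > ρ²=20 → inactive
o2: d²=10 ≤ ρ²=20; F_rep = 16·(-1,3)/10² = (-0.1600,0.4800)
o3: d²=68 > ρ²=20 → inactive
F = F_att + ΣF_rep = (-0.1600,5.9800)
p' = p + 1/20·F = (-0.0080,-6.7010)

Fx=-0.1600 Fy=5.9800 x'=-0.0080 y'=-6.7010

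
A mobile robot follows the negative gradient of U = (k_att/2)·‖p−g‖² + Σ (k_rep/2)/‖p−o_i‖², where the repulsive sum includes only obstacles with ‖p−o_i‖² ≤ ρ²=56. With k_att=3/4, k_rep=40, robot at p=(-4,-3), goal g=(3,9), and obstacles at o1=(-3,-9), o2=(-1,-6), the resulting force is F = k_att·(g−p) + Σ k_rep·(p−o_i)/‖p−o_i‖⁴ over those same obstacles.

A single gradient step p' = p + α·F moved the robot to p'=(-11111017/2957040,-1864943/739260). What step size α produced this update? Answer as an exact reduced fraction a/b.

α = 1/20

F_att = 3/4·(g−p) = 3/4·(7,12) = (5.2500,9.0000)
o1: d²=37 ≤ ρ²=56; F_rep = 40·(-1,6)/37² = (-0.0292,0.1753)
o2: d²=18 ≤ ρ²=56; F_rep = 40·(-3,3)/18² = (-0.3704,0.3704)
F = F_att + ΣF_rep = (4.8504,9.5457)
Δp = p'−p = (0.2425,0.4773); α = Δx/Fx = (717143/2957040) / (717143/147852) = 1/20
check: Δy/Fy = (352837/739260) / (352837/36963) = 1/20 ✓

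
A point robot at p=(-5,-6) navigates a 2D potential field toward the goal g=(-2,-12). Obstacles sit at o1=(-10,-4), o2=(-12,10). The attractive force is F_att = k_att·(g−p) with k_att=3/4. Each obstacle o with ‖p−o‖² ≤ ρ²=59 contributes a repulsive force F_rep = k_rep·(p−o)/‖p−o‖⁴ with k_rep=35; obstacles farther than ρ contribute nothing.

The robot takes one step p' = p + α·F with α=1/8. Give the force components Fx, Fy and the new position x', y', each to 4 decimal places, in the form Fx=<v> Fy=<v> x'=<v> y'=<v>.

Fx=2.4581 Fy=-4.5832 x'=-4.6927 y'=-6.5729

F_att = 3/4·(g−p) = 3/4·(3,-6) = (2.2500,-4.5000)
o1: d²=29 ≤ ρ²=59; F_rep = 35·(5,-2)/29² = (0.2081,-0.0832)
o2: d²=305 > ρ²=59 → inactive
F = F_att + ΣF_rep = (2.4581,-4.5832)
p' = p + 1/8·F = (-4.6927,-6.5729)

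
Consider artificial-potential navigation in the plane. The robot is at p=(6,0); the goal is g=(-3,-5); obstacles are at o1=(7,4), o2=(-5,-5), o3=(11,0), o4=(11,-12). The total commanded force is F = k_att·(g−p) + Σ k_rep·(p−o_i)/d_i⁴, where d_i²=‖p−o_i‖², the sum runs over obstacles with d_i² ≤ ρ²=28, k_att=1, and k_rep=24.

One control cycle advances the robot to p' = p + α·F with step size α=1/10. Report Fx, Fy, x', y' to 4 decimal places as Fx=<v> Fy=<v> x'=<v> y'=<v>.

Fx=-9.2750 Fy=-5.3322 x'=5.0725 y'=-0.5332

F_att = 1·(g−p) = 1·(-9,-5) = (-9.0000,-5.0000)
o1: d²=17 ≤ ρ²=28; F_rep = 24·(-1,-4)/17² = (-0.0830,-0.3322)
o2: d²=146 > ρ²=28 → inactive
o3: d²=25 ≤ ρ²=28; F_rep = 24·(-5,0)/25² = (-0.1920,0.0000)
o4: d²=169 > ρ²=28 → inactive
F = F_att + ΣF_rep = (-9.2750,-5.3322)
p' = p + 1/10·F = (5.0725,-0.5332)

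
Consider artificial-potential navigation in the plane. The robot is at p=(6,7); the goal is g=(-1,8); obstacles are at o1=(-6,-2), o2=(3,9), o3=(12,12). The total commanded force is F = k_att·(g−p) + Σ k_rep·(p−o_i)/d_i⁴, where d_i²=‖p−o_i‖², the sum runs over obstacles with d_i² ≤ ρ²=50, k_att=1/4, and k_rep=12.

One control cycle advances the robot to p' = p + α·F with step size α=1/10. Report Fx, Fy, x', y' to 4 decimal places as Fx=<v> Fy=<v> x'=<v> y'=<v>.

Fx=-1.5370 Fy=0.1080 x'=5.8463 y'=7.0108

F_att = 1/4·(g−p) = 1/4·(-7,1) = (-1.7500,0.2500)
o1: d²=225 > ρ²=50 → inactive
o2: d²=13 ≤ ρ²=50; F_rep = 12·(3,-2)/13² = (0.2130,-0.1420)
o3: d²=61 > ρ²=50 → inactive
F = F_att + ΣF_rep = (-1.5370,0.1080)
p' = p + 1/10·F = (5.8463,7.0108)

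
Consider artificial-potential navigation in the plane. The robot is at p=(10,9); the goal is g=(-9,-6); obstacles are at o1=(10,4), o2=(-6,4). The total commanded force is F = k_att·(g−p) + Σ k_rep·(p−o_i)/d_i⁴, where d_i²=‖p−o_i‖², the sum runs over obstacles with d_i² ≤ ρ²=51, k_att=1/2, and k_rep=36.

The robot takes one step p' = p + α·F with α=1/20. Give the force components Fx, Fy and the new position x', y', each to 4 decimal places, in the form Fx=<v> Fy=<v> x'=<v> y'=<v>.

Fx=-9.5000 Fy=-7.2120 x'=9.5250 y'=8.6394

F_att = 1/2·(g−p) = 1/2·(-19,-15) = (-9.5000,-7.5000)
o1: d²=25 ≤ ρ²=51; F_rep = 36·(0,5)/25² = (0.0000,0.2880)
o2: d²=281 > ρ²=51 → inactive
F = F_att + ΣF_rep = (-9.5000,-7.2120)
p' = p + 1/20·F = (9.5250,8.6394)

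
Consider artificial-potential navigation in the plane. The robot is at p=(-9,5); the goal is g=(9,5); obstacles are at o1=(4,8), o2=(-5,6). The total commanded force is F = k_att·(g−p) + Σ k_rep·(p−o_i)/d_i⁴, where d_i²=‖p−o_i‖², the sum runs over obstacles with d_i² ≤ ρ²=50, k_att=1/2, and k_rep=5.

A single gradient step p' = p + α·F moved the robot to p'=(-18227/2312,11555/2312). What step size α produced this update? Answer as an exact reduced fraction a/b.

α = 1/8

F_att = 1/2·(g−p) = 1/2·(18,0) = (9.0000,0.0000)
o1: d²=178 > ρ²=50 → inactive
o2: d²=17 ≤ ρ²=50; F_rep = 5·(-4,-1)/17² = (-0.0692,-0.0173)
F = F_att + ΣF_rep = (8.9308,-0.0173)
Δp = p'−p = (1.1163,-0.0022); α = Δx/Fx = (2581/2312) / (2581/289) = 1/8
check: Δy/Fy = (-5/2312) / (-5/289) = 1/8 ✓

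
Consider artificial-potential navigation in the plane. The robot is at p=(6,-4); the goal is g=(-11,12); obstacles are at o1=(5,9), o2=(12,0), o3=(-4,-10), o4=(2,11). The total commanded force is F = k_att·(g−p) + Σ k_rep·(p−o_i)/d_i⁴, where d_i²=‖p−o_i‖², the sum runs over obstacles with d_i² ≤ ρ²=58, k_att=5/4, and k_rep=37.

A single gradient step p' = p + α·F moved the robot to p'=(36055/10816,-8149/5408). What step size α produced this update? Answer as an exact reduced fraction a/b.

F_att = 5/4·(g−p) = 5/4·(-17,16) = (-21.2500,20.0000)
o1: d²=170 > ρ²=58 → inactive
o2: d²=52 ≤ ρ²=58; F_rep = 37·(-6,-4)/52² = (-0.0821,-0.0547)
o3: d²=136 > ρ²=58 → inactive
o4: d²=241 > ρ²=58 → inactive
F = F_att + ΣF_rep = (-21.3321,19.9453)
Δp = p'−p = (-2.6665,2.4932); α = Δx/Fx = (-28841/10816) / (-28841/1352) = 1/8
check: Δy/Fy = (13483/5408) / (13483/676) = 1/8 ✓

α = 1/8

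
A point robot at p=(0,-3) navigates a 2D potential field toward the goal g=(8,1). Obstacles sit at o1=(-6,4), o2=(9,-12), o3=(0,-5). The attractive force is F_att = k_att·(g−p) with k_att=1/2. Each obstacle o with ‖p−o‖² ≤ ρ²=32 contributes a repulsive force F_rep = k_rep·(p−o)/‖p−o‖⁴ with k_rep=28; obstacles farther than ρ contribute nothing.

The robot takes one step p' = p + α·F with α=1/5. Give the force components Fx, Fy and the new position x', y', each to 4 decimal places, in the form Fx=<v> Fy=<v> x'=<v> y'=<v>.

Fx=4.0000 Fy=5.5000 x'=0.8000 y'=-1.9000

F_att = 1/2·(g−p) = 1/2·(8,4) = (4.0000,2.0000)
o1: d²=85 > ρ²=32 → inactive
o2: d²=162 > ρ²=32 → inactive
o3: d²=4 ≤ ρ²=32; F_rep = 28·(0,2)/4² = (0.0000,3.5000)
F = F_att + ΣF_rep = (4.0000,5.5000)
p' = p + 1/5·F = (0.8000,-1.9000)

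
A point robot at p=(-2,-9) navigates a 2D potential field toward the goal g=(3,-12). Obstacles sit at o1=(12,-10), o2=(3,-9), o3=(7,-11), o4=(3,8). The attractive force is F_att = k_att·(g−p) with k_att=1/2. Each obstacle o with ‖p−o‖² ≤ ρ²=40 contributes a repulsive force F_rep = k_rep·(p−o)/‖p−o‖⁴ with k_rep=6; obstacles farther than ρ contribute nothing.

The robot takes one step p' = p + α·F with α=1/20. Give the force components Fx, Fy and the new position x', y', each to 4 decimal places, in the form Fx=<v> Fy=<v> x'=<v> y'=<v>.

F_att = 1/2·(g−p) = 1/2·(5,-3) = (2.5000,-1.5000)
o1: d²=197 > ρ²=40 → inactive
o2: d²=25 ≤ ρ²=40; F_rep = 6·(-5,0)/25² = (-0.0480,0.0000)
o3: d²=85 > ρ²=40 → inactive
o4: d²=314 > ρ²=40 → inactive
F = F_att + ΣF_rep = (2.4520,-1.5000)
p' = p + 1/20·F = (-1.8774,-9.0750)

Fx=2.4520 Fy=-1.5000 x'=-1.8774 y'=-9.0750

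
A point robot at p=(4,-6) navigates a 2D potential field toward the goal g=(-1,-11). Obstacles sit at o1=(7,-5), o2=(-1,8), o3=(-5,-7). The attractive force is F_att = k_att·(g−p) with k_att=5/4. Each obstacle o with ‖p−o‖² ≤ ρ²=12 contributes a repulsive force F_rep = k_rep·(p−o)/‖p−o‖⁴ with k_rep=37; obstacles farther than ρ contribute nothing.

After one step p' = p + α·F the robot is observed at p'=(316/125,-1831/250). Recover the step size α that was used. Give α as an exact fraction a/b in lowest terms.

α = 1/5

F_att = 5/4·(g−p) = 5/4·(-5,-5) = (-6.2500,-6.2500)
o1: d²=10 ≤ ρ²=12; F_rep = 37·(-3,-1)/10² = (-1.1100,-0.3700)
o2: d²=221 > ρ²=12 → inactive
o3: d²=82 > ρ²=12 → inactive
F = F_att + ΣF_rep = (-7.3600,-6.6200)
Δp = p'−p = (-1.4720,-1.3240); α = Δx/Fx = (-184/125) / (-184/25) = 1/5
check: Δy/Fy = (-331/250) / (-331/50) = 1/5 ✓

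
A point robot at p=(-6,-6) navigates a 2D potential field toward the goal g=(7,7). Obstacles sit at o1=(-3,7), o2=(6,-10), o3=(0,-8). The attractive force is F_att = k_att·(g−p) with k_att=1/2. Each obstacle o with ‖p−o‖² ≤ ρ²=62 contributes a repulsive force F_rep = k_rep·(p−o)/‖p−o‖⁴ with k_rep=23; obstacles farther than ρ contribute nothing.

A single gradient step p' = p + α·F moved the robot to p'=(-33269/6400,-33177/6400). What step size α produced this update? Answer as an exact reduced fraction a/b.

α = 1/8

F_att = 1/2·(g−p) = 1/2·(13,13) = (6.5000,6.5000)
o1: d²=178 > ρ²=62 → inactive
o2: d²=160 > ρ²=62 → inactive
o3: d²=40 ≤ ρ²=62; F_rep = 23·(-6,2)/40² = (-0.0862,0.0288)
F = F_att + ΣF_rep = (6.4138,6.5287)
Δp = p'−p = (0.8017,0.8161); α = Δx/Fx = (5131/6400) / (5131/800) = 1/8
check: Δy/Fy = (5223/6400) / (5223/800) = 1/8 ✓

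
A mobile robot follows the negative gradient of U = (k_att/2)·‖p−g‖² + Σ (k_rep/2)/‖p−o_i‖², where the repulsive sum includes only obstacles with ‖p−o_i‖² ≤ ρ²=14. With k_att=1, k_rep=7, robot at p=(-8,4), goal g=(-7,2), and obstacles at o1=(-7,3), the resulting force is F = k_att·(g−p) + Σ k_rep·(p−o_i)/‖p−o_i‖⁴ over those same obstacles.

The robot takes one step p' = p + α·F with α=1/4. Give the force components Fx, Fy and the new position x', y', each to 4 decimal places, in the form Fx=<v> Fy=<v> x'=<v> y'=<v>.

Fx=-0.7500 Fy=-0.2500 x'=-8.1875 y'=3.9375

F_att = 1·(g−p) = 1·(1,-2) = (1.0000,-2.0000)
o1: d²=2 ≤ ρ²=14; F_rep = 7·(-1,1)/2² = (-1.7500,1.7500)
F = F_att + ΣF_rep = (-0.7500,-0.2500)
p' = p + 1/4·F = (-8.1875,3.9375)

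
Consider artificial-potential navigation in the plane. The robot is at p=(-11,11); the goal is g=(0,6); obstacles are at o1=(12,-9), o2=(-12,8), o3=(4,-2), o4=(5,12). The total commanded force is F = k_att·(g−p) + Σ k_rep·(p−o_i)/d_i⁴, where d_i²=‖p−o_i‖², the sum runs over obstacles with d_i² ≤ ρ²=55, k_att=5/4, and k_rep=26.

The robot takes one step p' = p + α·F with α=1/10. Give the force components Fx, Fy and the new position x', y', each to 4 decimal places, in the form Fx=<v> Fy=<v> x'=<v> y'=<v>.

Fx=14.0100 Fy=-5.4700 x'=-9.5990 y'=10.4530

F_att = 5/4·(g−p) = 5/4·(11,-5) = (13.7500,-6.2500)
o1: d²=929 > ρ²=55 → inactive
o2: d²=10 ≤ ρ²=55; F_rep = 26·(1,3)/10² = (0.2600,0.7800)
o3: d²=394 > ρ²=55 → inactive
o4: d²=257 > ρ²=55 → inactive
F = F_att + ΣF_rep = (14.0100,-5.4700)
p' = p + 1/10·F = (-9.5990,10.4530)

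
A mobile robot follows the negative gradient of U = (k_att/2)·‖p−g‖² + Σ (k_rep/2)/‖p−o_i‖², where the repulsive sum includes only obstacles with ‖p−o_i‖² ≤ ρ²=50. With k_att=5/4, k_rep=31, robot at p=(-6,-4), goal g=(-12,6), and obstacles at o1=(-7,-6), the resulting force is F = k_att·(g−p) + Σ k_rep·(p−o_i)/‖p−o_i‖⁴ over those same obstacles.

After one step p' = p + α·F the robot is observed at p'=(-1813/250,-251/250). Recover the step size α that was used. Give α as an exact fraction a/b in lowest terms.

F_att = 5/4·(g−p) = 5/4·(-6,10) = (-7.5000,12.5000)
o1: d²=5 ≤ ρ²=50; F_rep = 31·(1,2)/5² = (1.2400,2.4800)
F = F_att + ΣF_rep = (-6.2600,14.9800)
Δp = p'−p = (-1.2520,2.9960); α = Δx/Fx = (-313/250) / (-313/50) = 1/5
check: Δy/Fy = (749/250) / (749/50) = 1/5 ✓

α = 1/5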